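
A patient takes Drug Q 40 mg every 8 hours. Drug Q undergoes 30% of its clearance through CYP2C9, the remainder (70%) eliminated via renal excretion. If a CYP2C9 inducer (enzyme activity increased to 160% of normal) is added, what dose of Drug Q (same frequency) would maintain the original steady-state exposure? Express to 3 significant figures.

The CYP2C9 pathway (30% of clearance) increases to 1.6× activity: 0.3 × 1.6 = 0.48.
The remaining 70% of clearance is unaffected.
New clearance relative to baseline: 0.48 + 0.7 = 1.18.
To maintain the same steady-state level, dose must scale with clearance: new dose = 40 × 1.18 = 47.2 mg.

47.2 mg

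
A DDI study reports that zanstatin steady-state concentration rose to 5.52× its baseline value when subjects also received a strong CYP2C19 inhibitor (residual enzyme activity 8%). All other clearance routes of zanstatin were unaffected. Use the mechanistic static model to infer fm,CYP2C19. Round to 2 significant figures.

0.89

Let x = fm,CYP2C19. Because steady-state concentration ∝ 1/CL, relative clearance fell to 1/5.52 = 0.1812.
Setting x·0.08 + (1 − x) = 0.1812 and solving: x = (0.1812 − 1)/(0.08 − 1) = 0.89.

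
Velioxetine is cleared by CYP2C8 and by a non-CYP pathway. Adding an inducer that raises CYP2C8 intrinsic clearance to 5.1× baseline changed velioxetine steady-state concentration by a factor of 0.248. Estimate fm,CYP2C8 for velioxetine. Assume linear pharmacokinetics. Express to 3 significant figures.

CL'/CL = 1 / 0.248 = 4.032
5.1·fm + (1 − fm) = 4.032
fm = (4.032 − 1) / (5.1 − 1) = 0.740

0.740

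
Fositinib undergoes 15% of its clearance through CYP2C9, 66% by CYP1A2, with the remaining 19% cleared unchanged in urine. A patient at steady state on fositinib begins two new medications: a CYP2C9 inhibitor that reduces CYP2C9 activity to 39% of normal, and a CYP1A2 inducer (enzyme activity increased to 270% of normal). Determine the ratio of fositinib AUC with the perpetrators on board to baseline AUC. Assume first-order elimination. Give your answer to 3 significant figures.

0.492

CYP2C9: 0.15 × 0.39 = 0.0585
CYP1A2: 0.66 × 2.7 = 1.782
Other: 0.19 (unchanged)
New clearance relative to baseline: 0.0585 + 1.782 + 0.19 = 2.0305.
AUC ∝ 1/CL: fold-change = 1 / 2.0305 = 0.492.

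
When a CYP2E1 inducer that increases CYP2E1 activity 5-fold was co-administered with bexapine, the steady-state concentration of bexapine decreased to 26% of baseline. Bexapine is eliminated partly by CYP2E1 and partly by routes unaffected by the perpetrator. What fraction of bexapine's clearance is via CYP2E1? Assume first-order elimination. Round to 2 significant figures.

Let fm be the CYP2E1 fraction. New clearance relative to baseline = fm × 5 + (1 − fm).
Steady-state concentration ratio = 1 / (new CL fraction), so new CL fraction = 1 / 0.260 = 3.846.
fm × 5 + 1 − fm = 3.846  ⇒  fm × (5 − 1) = 2.846  ⇒  fm = 0.71.

0.71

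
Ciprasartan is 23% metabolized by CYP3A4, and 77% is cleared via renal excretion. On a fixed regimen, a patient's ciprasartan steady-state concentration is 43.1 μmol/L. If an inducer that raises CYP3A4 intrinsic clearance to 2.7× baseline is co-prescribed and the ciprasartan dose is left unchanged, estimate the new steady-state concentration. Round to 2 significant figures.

CYP3A4: 0.23 × 2.7 = 0.621
Other: 0.77 (unchanged)
Relative clearance = 0.621 + 0.77 = 1.391.
New steady-state concentration = baseline ÷ relative clearance = 43.1 / 1.391 = 31 μmol/L.

31 μmol/L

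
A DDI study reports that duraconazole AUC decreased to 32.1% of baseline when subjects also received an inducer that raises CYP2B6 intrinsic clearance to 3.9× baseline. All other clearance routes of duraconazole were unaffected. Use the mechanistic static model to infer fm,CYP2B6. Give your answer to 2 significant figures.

0.73

Write x for the fraction cleared via CYP2B6. The observed AUC change means clearance rose to 1/0.321 = 3.115 of baseline.
Only the CYP2B6 route changed, so 3.115 = x·3.9 + (1 − x), giving x = 0.73.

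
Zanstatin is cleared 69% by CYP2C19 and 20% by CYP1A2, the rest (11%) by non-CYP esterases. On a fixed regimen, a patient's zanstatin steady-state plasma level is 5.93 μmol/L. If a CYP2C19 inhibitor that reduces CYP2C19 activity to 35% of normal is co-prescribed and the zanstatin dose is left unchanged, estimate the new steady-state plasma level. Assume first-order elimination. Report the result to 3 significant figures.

CYP2C19: 0.69 × 0.35 = 0.2415
CYP1A2: 0.2 (unchanged)
Other: 0.11 (unchanged)
New clearance relative to baseline: 0.2415 + 0.2 + 0.11 = 0.5515.
Steady-state plasma level ∝ 1/CL, so new value = 5.93 / 0.5515 = 10.8 μmol/L.

10.8 μmol/L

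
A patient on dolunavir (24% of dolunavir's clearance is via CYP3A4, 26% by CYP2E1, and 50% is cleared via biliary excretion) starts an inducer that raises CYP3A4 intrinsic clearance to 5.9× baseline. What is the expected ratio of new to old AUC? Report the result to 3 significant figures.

0.460

CYP3A4: 0.24 × 5.9 = 1.416
CYP2E1: 0.26 (unchanged)
Other: 0.5 (unchanged)
New clearance relative to baseline: 1.416 + 0.26 + 0.5 = 2.176.
AUC ratio = CL_old/CL_new = 1 / 2.176 = 0.460.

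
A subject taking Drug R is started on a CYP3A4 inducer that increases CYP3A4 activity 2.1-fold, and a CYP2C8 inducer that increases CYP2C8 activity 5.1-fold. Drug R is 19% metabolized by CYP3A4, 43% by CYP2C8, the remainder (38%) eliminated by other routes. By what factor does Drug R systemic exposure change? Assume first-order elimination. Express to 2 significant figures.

The CYP3A4 pathway (19% of clearance) rises to 2.1× activity: 0.19 × 2.1 = 0.399.
The CYP2C8 pathway (43% of clearance) is boosted to 5.1× activity: 0.43 × 5.1 = 2.193.
The remaining 38% of clearance is unaffected.
New clearance relative to baseline: 0.399 + 2.193 + 0.38 = 2.972.
Systemic exposure ∝ 1/CL: fold-change = 1 / 2.972 = 0.34.

0.34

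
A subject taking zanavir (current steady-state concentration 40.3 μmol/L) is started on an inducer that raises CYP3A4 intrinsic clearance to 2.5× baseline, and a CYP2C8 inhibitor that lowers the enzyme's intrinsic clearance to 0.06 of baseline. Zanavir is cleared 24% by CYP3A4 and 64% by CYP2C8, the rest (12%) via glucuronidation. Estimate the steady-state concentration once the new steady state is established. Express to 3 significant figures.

The CYP3A4 pathway (24% of clearance) increases to 2.5× activity: 0.24 × 2.5 = 0.6.
The CYP2C8 pathway (64% of clearance) is reduced to 0.06× activity: 0.64 × 0.06 = 0.0384.
The remaining 12% of clearance is unaffected.
CL_new/CL_old = 0.6 + 0.0384 + 0.12 = 0.7584.
Steady-state concentration ∝ 1/CL: new value = 40.3 / 0.7584 = 53.1 μmol/L.

53.1 μmol/L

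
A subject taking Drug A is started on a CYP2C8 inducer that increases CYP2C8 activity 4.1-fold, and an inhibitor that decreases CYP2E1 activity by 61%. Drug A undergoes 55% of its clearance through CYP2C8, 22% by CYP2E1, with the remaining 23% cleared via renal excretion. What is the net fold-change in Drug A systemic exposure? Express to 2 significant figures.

0.39

CYP2C8: 0.55 × 4.1 = 2.255
CYP2E1: 0.22 × 0.39 = 0.0858
Other: 0.23 (unchanged)
Relative clearance = 2.255 + 0.0858 + 0.23 = 2.5708.
Because systemic exposure varies inversely with clearance, the combined effect is 1 / 2.5708 = 0.39.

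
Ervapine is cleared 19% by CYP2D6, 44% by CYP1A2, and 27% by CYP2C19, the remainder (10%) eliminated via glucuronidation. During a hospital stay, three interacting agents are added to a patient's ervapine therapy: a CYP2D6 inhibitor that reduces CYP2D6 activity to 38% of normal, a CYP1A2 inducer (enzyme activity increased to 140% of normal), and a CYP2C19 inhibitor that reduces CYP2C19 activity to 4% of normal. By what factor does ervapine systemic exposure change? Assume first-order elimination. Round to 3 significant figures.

1.25

CYP2D6: 0.19 × 0.38 = 0.0722
CYP1A2: 0.44 × 1.4 = 0.616
CYP2C19: 0.27 × 0.04 = 0.0108
Other: 0.1 (unchanged)
CL_new/CL_old = 0.0722 + 0.616 + 0.0108 + 0.1 = 0.799.
Because systemic exposure varies inversely with clearance, the combined effect is 1 / 0.799 = 1.25.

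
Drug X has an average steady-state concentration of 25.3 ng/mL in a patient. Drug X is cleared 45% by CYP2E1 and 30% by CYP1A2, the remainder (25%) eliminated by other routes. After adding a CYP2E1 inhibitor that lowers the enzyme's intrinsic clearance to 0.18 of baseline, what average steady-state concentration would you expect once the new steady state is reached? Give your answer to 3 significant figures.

The CYP2E1 pathway (45% of clearance) is reduced to 0.18× activity: 0.45 × 0.18 = 0.081.
CYP1A2 (30%) and the residual 25% are unaffected.
Relative clearance = 0.081 + 0.3 + 0.25 = 0.631.
Average steady-state concentration ∝ 1/CL, so new value = 25.3 / 0.631 = 40.1 ng/mL.

40.1 ng/mL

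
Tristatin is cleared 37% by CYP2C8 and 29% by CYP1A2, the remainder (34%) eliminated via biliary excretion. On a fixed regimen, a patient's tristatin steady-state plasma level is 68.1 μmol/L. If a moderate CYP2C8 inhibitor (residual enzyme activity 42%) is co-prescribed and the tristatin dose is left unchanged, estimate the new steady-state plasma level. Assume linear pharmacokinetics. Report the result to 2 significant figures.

87 μmol/L

The CYP2C8 pathway (37% of clearance) falls to 0.42× activity: 0.37 × 0.42 = 0.1554.
CYP1A2 (29%) and the residual 34% are unaffected.
CL_new/CL_old = 0.1554 + 0.29 + 0.34 = 0.7854.
With dosing unchanged, steady-state plasma level scales as 1/CL: 68.1 / 0.7854 = 87 μmol/L.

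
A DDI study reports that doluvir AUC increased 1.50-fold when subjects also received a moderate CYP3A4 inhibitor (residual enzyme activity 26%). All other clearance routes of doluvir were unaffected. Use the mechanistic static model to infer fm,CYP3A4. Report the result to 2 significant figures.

0.45

Let fm be the CYP3A4 fraction. New clearance relative to baseline = fm × 0.26 + (1 − fm).
AUC ratio = 1 / (new CL fraction), so new CL fraction = 1 / 1.50 = 0.6667.
fm × 0.26 + 1 − fm = 0.6667  ⇒  fm × (0.26 − 1) = −0.3333  ⇒  fm = 0.45.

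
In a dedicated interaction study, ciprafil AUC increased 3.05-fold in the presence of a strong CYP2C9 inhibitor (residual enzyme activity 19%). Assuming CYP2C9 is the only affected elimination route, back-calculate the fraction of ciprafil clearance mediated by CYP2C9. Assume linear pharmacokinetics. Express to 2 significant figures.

0.83

CL'/CL = 1 / 3.05 = 0.3279
0.19·fm + (1 − fm) = 0.3279
fm = (0.3279 − 1) / (0.19 − 1) = 0.83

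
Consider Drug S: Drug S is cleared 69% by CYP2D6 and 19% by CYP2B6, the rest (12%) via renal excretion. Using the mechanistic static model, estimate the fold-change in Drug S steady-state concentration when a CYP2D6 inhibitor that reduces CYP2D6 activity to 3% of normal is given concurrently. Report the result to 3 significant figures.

The CYP2D6 pathway (69% of clearance) is reduced to 0.03× activity: 0.69 × 0.03 = 0.0207.
CYP2B6 (19%) and the residual 12% are unaffected.
Relative clearance = 0.0207 + 0.19 + 0.12 = 0.3307.
Steady-state concentration ratio = CL_old/CL_new = 1 / 0.3307 = 3.02.

3.02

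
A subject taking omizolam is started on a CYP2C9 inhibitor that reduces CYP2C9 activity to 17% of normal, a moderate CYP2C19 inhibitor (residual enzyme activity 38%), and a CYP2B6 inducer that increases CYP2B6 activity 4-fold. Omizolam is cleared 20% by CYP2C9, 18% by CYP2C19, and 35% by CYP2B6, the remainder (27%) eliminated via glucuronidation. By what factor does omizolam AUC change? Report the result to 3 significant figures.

The CYP2C9 pathway (20% of clearance) drops to 0.17× activity: 0.2 × 0.17 = 0.034.
The CYP2C19 pathway (18% of clearance) is reduced to 0.38× activity: 0.18 × 0.38 = 0.0684.
The CYP2B6 pathway (35% of clearance) is boosted to 4× activity: 0.35 × 4 = 1.4.
The remaining 27% of clearance is unaffected.
New clearance relative to baseline: 0.034 + 0.0684 + 1.4 + 0.27 = 1.7724.
Net AUC ratio = 1 / 1.7724 = 0.564.

0.564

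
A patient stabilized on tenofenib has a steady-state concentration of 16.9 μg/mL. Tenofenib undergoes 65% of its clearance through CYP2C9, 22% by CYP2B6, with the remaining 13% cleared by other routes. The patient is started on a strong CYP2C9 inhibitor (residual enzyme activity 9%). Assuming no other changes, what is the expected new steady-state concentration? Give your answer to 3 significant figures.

CYP2C9: 0.65 × 0.09 = 0.0585
CYP2B6: 0.22 (unchanged)
Other: 0.13 (unchanged)
CL_new/CL_old = 0.0585 + 0.22 + 0.13 = 0.4085.
With dosing unchanged, steady-state concentration scales as 1/CL: 16.9 / 0.4085 = 41.4 μg/mL.

41.4 μg/mL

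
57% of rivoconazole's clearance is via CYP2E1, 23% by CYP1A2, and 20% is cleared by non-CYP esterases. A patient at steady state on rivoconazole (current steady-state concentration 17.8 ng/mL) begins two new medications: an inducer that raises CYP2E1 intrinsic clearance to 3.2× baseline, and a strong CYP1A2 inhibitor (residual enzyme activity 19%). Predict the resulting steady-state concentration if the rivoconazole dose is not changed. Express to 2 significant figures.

8.6 ng/mL

CYP2E1: 0.57 × 3.2 = 1.824
CYP1A2: 0.23 × 0.19 = 0.0437
Other: 0.2 (unchanged)
CL_new/CL_old = 1.824 + 0.0437 + 0.2 = 2.0677.
Dividing the baseline by the relative clearance: 17.8 / 2.0677 = 8.6 ng/mL.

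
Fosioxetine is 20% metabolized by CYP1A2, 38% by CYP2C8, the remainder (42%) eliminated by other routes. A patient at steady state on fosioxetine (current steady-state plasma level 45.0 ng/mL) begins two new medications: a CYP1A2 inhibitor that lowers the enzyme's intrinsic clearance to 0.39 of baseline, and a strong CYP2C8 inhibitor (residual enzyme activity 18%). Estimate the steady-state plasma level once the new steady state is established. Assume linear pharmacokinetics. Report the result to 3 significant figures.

79.4 ng/mL

The CYP1A2 pathway (20% of clearance) drops to 0.39× activity: 0.2 × 0.39 = 0.078.
The CYP2C8 pathway (38% of clearance) drops to 0.18× activity: 0.38 × 0.18 = 0.0684.
The remaining 42% of clearance is unaffected.
Relative clearance = 0.078 + 0.0684 + 0.42 = 0.5664.
Steady-state plasma level ∝ 1/CL: new value = 45.0 / 0.5664 = 79.4 ng/mL.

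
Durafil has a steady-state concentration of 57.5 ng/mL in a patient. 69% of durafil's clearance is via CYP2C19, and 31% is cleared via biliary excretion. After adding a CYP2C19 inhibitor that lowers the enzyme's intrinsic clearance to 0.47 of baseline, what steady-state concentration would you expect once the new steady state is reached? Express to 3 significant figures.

The CYP2C19 pathway (69% of clearance) drops to 0.47× activity: 0.69 × 0.47 = 0.3243.
The remaining 31% of clearance is unaffected.
Relative clearance = 0.3243 + 0.31 = 0.6343.
With dosing unchanged, steady-state concentration scales as 1/CL: 57.5 / 0.6343 = 90.7 ng/mL.

90.7 ng/mL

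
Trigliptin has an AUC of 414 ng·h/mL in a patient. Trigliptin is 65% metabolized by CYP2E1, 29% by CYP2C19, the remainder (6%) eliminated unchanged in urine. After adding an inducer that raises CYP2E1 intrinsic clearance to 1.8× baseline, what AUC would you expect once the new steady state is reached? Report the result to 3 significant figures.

The CYP2E1 pathway (65% of clearance) rises to 1.8× activity: 0.65 × 1.8 = 1.17.
CYP2C19 (29%) and the residual 6% are unaffected.
CL_new/CL_old = 1.17 + 0.29 + 0.06 = 1.52.
With dosing unchanged, AUC scales as 1/CL: 414 / 1.52 = 272 ng·h/mL.

272 ng·h/mL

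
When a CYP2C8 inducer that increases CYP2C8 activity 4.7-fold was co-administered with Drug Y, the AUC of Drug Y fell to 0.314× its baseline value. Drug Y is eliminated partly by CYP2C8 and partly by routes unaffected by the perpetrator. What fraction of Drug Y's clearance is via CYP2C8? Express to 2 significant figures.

Let fm be the CYP2C8 fraction. New clearance relative to baseline = fm × 4.7 + (1 − fm).
AUC ratio = 1 / (new CL fraction), so new CL fraction = 1 / 0.314 = 3.185.
fm × 4.7 + 1 − fm = 3.185  ⇒  fm × (4.7 − 1) = 2.185  ⇒  fm = 0.59.

0.59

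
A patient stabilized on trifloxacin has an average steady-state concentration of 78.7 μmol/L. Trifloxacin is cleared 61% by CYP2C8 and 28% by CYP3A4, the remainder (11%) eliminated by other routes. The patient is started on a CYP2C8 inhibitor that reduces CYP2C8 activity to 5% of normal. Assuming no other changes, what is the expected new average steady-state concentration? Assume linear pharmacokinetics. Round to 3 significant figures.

187 μmol/L

The CYP2C8 pathway (61% of clearance) falls to 0.05× activity: 0.61 × 0.05 = 0.0305.
CYP3A4 (28%) and the residual 11% are unaffected.
New clearance relative to baseline: 0.0305 + 0.28 + 0.11 = 0.4205.
With dosing unchanged, average steady-state concentration scales as 1/CL: 78.7 / 0.4205 = 187 μmol/L.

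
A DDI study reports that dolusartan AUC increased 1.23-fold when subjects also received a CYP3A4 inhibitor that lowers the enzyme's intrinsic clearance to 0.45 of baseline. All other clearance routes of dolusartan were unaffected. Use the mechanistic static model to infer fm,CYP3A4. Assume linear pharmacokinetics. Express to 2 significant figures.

Write x for the fraction cleared via CYP3A4. The observed AUC change means clearance fell to 1/1.23 = 0.813 of baseline.
Only the CYP3A4 route changed, so 0.813 = x·0.45 + (1 − x), giving x = 0.34.

0.34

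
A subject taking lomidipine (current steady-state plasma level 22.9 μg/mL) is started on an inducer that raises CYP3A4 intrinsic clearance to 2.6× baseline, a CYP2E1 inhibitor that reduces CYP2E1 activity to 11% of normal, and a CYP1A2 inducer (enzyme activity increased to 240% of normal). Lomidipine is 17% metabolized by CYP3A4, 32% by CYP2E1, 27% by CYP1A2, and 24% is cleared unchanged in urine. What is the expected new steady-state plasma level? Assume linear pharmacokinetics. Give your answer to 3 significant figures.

16.8 μg/mL

CYP3A4: 0.17 × 2.6 = 0.442
CYP2E1: 0.32 × 0.11 = 0.0352
CYP1A2: 0.27 × 2.4 = 0.648
Other: 0.24 (unchanged)
CL_new/CL_old = 0.442 + 0.0352 + 0.648 + 0.24 = 1.3652.
Dividing the baseline by the relative clearance: 22.9 / 1.3652 = 16.8 μg/mL.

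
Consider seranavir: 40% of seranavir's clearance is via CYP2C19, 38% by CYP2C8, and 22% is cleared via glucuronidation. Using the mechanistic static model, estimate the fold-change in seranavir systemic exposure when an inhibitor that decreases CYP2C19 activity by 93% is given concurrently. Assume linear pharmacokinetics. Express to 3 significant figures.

The CYP2C19 pathway (40% of clearance) falls to 0.07× activity: 0.4 × 0.07 = 0.028.
CYP2C8 (38%) and the residual 22% are unaffected.
New clearance relative to baseline: 0.028 + 0.38 + 0.22 = 0.628.
Systemic exposure ratio = CL_old/CL_new = 1 / 0.628 = 1.59.

1.59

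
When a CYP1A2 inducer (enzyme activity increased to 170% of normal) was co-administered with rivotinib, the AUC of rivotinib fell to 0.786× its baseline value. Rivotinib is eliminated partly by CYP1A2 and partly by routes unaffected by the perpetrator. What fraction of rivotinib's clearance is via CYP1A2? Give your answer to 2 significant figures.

0.39

Write x for the fraction cleared via CYP1A2. The observed AUC change means clearance rose to 1/0.786 = 1.272 of baseline.
Only the CYP1A2 route changed, so 1.272 = x·1.7 + (1 − x), giving x = 0.39.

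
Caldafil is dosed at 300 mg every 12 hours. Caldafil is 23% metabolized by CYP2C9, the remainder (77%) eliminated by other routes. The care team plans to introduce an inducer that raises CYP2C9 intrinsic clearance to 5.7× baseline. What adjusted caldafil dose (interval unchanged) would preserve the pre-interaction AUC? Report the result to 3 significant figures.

The CYP2C9 pathway (23% of clearance) is boosted to 5.7× activity: 0.23 × 5.7 = 1.311.
The remaining 77% of clearance is unaffected.
CL_new/CL_old = 1.311 + 0.77 = 2.081.
Css,avg = (dose rate)/CL, so holding Css fixed requires dose ∝ CL: 300 × 2.081 = 624 mg.

624 mg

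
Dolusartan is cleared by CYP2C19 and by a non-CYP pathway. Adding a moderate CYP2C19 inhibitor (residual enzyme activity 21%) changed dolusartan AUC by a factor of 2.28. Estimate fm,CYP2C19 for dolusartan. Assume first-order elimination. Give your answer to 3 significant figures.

0.711

CL'/CL = 1 / 2.28 = 0.4386
0.21·fm + (1 − fm) = 0.4386
fm = (0.4386 − 1) / (0.21 − 1) = 0.711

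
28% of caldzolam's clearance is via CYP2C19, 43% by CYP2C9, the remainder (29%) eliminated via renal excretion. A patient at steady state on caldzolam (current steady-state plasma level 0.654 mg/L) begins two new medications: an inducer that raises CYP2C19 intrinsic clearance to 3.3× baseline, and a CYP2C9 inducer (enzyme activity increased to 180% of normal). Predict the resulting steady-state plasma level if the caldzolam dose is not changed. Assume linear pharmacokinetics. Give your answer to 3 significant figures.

0.329 mg/L

The CYP2C19 pathway (28% of clearance) increases to 3.3× activity: 0.28 × 3.3 = 0.924.
The CYP2C9 pathway (43% of clearance) is boosted to 1.8× activity: 0.43 × 1.8 = 0.774.
Non-CYP routes (29%) are unchanged.
New clearance relative to baseline: 0.924 + 0.774 + 0.29 = 1.988.
Dividing the baseline by the relative clearance: 0.654 / 1.988 = 0.329 mg/L.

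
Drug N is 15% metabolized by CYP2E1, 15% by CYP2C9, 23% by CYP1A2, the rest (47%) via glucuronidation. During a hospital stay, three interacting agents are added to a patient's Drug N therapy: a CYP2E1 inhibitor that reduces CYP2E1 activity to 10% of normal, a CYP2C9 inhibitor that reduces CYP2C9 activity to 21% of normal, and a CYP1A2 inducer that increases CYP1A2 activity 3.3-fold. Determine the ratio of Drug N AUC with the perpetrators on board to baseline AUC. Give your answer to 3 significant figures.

CYP2E1: 0.15 × 0.1 = 0.015
CYP2C9: 0.15 × 0.21 = 0.0315
CYP1A2: 0.23 × 3.3 = 0.759
Other: 0.47 (unchanged)
Relative clearance = 0.015 + 0.0315 + 0.759 + 0.47 = 1.2755.
Because AUC varies inversely with clearance, the combined effect is 1 / 1.2755 = 0.784.

0.784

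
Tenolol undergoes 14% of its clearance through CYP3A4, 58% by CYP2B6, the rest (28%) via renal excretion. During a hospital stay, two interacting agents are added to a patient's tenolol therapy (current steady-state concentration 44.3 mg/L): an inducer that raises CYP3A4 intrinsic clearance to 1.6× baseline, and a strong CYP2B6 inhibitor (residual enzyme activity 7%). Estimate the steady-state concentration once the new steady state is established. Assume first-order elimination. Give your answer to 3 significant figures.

The CYP3A4 pathway (14% of clearance) increases to 1.6× activity: 0.14 × 1.6 = 0.224.
The CYP2B6 pathway (58% of clearance) is reduced to 0.07× activity: 0.58 × 0.07 = 0.0406.
Non-CYP routes (28%) are unchanged.
CL_new/CL_old = 0.224 + 0.0406 + 0.28 = 0.5446.
Dividing the baseline by the relative clearance: 44.3 / 0.5446 = 81.3 mg/L.

81.3 mg/L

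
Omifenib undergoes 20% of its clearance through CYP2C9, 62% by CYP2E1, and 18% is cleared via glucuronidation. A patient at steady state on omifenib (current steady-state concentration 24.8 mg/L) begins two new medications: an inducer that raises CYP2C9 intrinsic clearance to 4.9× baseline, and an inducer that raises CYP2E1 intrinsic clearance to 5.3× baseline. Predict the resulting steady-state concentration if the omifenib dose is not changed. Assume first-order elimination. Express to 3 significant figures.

5.58 mg/L

CYP2C9: 0.2 × 4.9 = 0.98
CYP2E1: 0.62 × 5.3 = 3.286
Other: 0.18 (unchanged)
Relative clearance = 0.98 + 3.286 + 0.18 = 4.446.
Dividing the baseline by the relative clearance: 24.8 / 4.446 = 5.58 mg/L.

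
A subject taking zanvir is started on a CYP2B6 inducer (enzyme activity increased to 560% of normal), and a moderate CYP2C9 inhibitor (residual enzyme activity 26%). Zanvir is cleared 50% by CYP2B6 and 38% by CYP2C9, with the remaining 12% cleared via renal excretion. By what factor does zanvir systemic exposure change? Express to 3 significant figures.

The CYP2B6 pathway (50% of clearance) rises to 5.6× activity: 0.5 × 5.6 = 2.8.
The CYP2C9 pathway (38% of clearance) falls to 0.26× activity: 0.38 × 0.26 = 0.0988.
Non-CYP routes (12%) are unchanged.
New clearance relative to baseline: 2.8 + 0.0988 + 0.12 = 3.0188.
Systemic exposure ∝ 1/CL: fold-change = 1 / 3.0188 = 0.331.

0.331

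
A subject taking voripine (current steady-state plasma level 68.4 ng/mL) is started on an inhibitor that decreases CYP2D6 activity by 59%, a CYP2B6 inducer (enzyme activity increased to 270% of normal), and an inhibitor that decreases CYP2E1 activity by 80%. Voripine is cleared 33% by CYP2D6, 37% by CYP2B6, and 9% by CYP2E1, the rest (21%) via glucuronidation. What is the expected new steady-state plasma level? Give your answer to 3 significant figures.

50.2 ng/mL

The CYP2D6 pathway (33% of clearance) is reduced to 0.41× activity: 0.33 × 0.41 = 0.1353.
The CYP2B6 pathway (37% of clearance) rises to 2.7× activity: 0.37 × 2.7 = 0.999.
The CYP2E1 pathway (9% of clearance) is reduced to 0.2× activity: 0.09 × 0.2 = 0.018.
Non-CYP routes (21%) are unchanged.
New clearance relative to baseline: 0.1353 + 0.999 + 0.018 + 0.21 = 1.3623.
Steady-state plasma level ∝ 1/CL: new value = 68.4 / 1.3623 = 50.2 ng/mL.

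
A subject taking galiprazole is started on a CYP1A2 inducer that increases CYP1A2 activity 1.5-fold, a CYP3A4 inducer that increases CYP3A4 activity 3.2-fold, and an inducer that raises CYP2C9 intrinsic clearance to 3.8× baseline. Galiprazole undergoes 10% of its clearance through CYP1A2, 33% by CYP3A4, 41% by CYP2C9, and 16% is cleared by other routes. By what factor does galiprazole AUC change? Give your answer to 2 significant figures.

The CYP1A2 pathway (10% of clearance) is boosted to 1.5× activity: 0.1 × 1.5 = 0.15.
The CYP3A4 pathway (33% of clearance) is boosted to 3.2× activity: 0.33 × 3.2 = 1.056.
The CYP2C9 pathway (41% of clearance) rises to 3.8× activity: 0.41 × 3.8 = 1.558.
The remaining 16% of clearance is unaffected.
New clearance relative to baseline: 0.15 + 1.056 + 1.558 + 0.16 = 2.924.
Net AUC ratio = 1 / 2.924 = 0.34.

0.34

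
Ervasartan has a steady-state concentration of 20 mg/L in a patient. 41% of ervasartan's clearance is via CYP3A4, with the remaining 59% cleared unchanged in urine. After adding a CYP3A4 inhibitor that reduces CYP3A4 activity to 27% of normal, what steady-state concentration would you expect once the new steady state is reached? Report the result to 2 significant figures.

29 mg/L

The CYP3A4 pathway (41% of clearance) falls to 0.27× activity: 0.41 × 0.27 = 0.1107.
Non-CYP routes (59%) are unchanged.
New clearance relative to baseline: 0.1107 + 0.59 = 0.7007.
New steady-state concentration = baseline ÷ relative clearance = 20 / 0.7007 = 29 mg/L.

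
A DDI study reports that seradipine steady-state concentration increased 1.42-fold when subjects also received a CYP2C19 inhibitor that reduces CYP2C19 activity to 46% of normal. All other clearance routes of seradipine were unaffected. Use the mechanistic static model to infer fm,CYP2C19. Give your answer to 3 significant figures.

0.548

Write x for the fraction cleared via CYP2C19. The observed steady-state concentration change means clearance fell to 1/1.42 = 0.7042 of baseline.
Only the CYP2C19 route changed, so 0.7042 = x·0.46 + (1 − x), giving x = 0.548.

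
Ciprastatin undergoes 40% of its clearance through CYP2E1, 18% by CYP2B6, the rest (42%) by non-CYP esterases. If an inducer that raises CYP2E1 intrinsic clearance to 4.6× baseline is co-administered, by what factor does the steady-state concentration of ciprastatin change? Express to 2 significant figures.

0.41

CYP2E1: 0.4 × 4.6 = 1.84
CYP2B6: 0.18 (unchanged)
Other: 0.42 (unchanged)
Relative clearance = 1.84 + 0.18 + 0.42 = 2.44.
Steady-state concentration ratio = CL_old/CL_new = 1 / 2.44 = 0.41.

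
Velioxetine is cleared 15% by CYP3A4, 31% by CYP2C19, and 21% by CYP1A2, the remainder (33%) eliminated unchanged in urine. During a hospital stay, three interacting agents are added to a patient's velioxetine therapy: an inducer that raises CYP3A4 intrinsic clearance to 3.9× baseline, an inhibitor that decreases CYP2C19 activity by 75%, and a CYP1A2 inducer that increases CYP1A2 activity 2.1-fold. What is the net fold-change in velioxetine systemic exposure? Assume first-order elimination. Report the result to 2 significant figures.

0.70

The CYP3A4 pathway (15% of clearance) is boosted to 3.9× activity: 0.15 × 3.9 = 0.585.
The CYP2C19 pathway (31% of clearance) falls to 0.25× activity: 0.31 × 0.25 = 0.0775.
The CYP1A2 pathway (21% of clearance) is boosted to 2.1× activity: 0.21 × 2.1 = 0.441.
Non-CYP routes (33%) are unchanged.
Relative clearance = 0.585 + 0.0775 + 0.441 + 0.33 = 1.4335.
Net systemic exposure ratio = 1 / 1.4335 = 0.70.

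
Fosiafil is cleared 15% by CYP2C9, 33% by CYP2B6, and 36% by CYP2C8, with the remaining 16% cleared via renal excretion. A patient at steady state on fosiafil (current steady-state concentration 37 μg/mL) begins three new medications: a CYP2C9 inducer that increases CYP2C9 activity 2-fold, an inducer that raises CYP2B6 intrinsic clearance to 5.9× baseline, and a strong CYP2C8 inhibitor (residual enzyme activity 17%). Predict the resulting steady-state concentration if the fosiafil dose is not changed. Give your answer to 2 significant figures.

CYP2C9: 0.15 × 2 = 0.3
CYP2B6: 0.33 × 5.9 = 1.947
CYP2C8: 0.36 × 0.17 = 0.0612
Other: 0.16 (unchanged)
Relative clearance = 0.3 + 1.947 + 0.0612 + 0.16 = 2.4682.
New steady-state concentration = 37 / 2.4682 = 15 μg/mL (concentration scales inversely with clearance).

15 μg/mL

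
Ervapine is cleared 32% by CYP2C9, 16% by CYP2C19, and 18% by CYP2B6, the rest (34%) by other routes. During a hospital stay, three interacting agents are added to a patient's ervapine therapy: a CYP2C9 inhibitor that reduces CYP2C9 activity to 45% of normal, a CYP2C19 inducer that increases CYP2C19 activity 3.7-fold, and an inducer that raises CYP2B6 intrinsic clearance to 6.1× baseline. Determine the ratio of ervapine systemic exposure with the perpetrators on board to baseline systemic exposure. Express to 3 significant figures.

The CYP2C9 pathway (32% of clearance) drops to 0.45× activity: 0.32 × 0.45 = 0.144.
The CYP2C19 pathway (16% of clearance) rises to 3.7× activity: 0.16 × 3.7 = 0.592.
The CYP2B6 pathway (18% of clearance) increases to 6.1× activity: 0.18 × 6.1 = 1.098.
The remaining 34% of clearance is unaffected.
New clearance relative to baseline: 0.144 + 0.592 + 1.098 + 0.34 = 2.174.
Because systemic exposure varies inversely with clearance, the combined effect is 1 / 2.174 = 0.460.

0.460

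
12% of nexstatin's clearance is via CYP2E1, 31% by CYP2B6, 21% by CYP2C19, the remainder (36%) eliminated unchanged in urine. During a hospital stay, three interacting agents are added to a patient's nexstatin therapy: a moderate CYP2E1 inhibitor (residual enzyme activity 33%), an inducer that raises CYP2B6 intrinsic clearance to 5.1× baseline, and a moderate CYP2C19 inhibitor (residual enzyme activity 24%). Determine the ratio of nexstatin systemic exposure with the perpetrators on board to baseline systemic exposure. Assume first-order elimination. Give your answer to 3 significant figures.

The CYP2E1 pathway (12% of clearance) is reduced to 0.33× activity: 0.12 × 0.33 = 0.0396.
The CYP2B6 pathway (31% of clearance) is boosted to 5.1× activity: 0.31 × 5.1 = 1.581.
The CYP2C19 pathway (21% of clearance) falls to 0.24× activity: 0.21 × 0.24 = 0.0504.
The remaining 36% of clearance is unaffected.
New clearance relative to baseline: 0.0396 + 1.581 + 0.0504 + 0.36 = 2.031.
Net systemic exposure ratio = 1 / 2.031 = 0.492.

0.492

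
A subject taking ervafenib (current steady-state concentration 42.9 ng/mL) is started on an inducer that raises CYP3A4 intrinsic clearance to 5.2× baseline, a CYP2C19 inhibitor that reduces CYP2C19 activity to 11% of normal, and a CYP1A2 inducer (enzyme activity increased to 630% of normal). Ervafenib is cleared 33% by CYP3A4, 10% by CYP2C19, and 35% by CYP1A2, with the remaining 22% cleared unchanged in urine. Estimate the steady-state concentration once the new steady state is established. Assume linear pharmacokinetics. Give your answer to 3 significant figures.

10.3 ng/mL

The CYP3A4 pathway (33% of clearance) rises to 5.2× activity: 0.33 × 5.2 = 1.716.
The CYP2C19 pathway (10% of clearance) falls to 0.11× activity: 0.1 × 0.11 = 0.011.
The CYP1A2 pathway (35% of clearance) is boosted to 6.3× activity: 0.35 × 6.3 = 2.205.
The remaining 22% of clearance is unaffected.
Relative clearance = 1.716 + 0.011 + 2.205 + 0.22 = 4.152.
Steady-state concentration ∝ 1/CL: new value = 42.9 / 4.152 = 10.3 ng/mL.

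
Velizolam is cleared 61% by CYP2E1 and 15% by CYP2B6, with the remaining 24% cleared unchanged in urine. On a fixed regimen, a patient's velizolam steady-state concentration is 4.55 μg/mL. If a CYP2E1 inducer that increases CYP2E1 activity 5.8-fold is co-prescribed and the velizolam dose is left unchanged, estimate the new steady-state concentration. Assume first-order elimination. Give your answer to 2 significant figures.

CYP2E1: 0.61 × 5.8 = 3.538
CYP2B6: 0.15 (unchanged)
Other: 0.24 (unchanged)
New clearance relative to baseline: 3.538 + 0.15 + 0.24 = 3.928.
With dosing unchanged, steady-state concentration scales as 1/CL: 4.55 / 3.928 = 1.2 μg/mL.

1.2 μg/mL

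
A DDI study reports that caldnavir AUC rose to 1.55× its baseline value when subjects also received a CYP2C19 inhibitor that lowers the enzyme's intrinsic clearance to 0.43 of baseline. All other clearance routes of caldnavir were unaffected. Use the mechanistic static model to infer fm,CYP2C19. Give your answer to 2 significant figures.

Let x = fm,CYP2C19. Because AUC ∝ 1/CL, relative clearance fell to 1/1.55 = 0.6452.
Only the CYP2C19 route changed, so 0.6452 = x·0.43 + (1 − x), giving x = 0.62.

0.62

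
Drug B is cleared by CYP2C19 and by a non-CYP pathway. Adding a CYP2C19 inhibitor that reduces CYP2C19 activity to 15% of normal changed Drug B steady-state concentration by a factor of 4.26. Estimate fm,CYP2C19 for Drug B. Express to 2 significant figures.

0.90

CL'/CL = 1 / 4.26 = 0.2347
0.15·fm + (1 − fm) = 0.2347
fm = (0.2347 − 1) / (0.15 − 1) = 0.90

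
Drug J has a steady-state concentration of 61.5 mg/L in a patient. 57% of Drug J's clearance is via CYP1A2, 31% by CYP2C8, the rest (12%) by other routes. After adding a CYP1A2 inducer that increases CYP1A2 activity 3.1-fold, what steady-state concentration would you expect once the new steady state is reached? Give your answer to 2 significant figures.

28 mg/L

The CYP1A2 pathway (57% of clearance) is boosted to 3.1× activity: 0.57 × 3.1 = 1.767.
CYP2C8 (31%) and the residual 12% are unaffected.
Relative clearance = 1.767 + 0.31 + 0.12 = 2.197.
With dosing unchanged, steady-state concentration scales as 1/CL: 61.5 / 2.197 = 28 mg/L.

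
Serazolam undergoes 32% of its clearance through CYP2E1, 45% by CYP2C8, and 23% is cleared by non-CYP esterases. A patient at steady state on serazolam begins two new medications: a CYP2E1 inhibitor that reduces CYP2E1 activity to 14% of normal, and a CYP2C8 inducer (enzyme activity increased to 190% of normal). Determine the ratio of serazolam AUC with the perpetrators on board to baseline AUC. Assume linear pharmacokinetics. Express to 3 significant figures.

The CYP2E1 pathway (32% of clearance) is reduced to 0.14× activity: 0.32 × 0.14 = 0.0448.
The CYP2C8 pathway (45% of clearance) rises to 1.9× activity: 0.45 × 1.9 = 0.855.
The remaining 23% of clearance is unaffected.
CL_new/CL_old = 0.0448 + 0.855 + 0.23 = 1.1298.
AUC ∝ 1/CL: fold-change = 1 / 1.1298 = 0.885.

0.885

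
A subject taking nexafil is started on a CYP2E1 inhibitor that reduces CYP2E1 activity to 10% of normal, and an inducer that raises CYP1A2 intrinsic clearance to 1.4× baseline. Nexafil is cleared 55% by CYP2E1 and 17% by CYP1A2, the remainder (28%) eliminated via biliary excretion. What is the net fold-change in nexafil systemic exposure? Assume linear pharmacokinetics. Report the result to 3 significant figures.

1.75

The CYP2E1 pathway (55% of clearance) drops to 0.1× activity: 0.55 × 0.1 = 0.055.
The CYP1A2 pathway (17% of clearance) is boosted to 1.4× activity: 0.17 × 1.4 = 0.238.
Non-CYP routes (28%) are unchanged.
CL_new/CL_old = 0.055 + 0.238 + 0.28 = 0.573.
Because systemic exposure varies inversely with clearance, the combined effect is 1 / 0.573 = 1.75.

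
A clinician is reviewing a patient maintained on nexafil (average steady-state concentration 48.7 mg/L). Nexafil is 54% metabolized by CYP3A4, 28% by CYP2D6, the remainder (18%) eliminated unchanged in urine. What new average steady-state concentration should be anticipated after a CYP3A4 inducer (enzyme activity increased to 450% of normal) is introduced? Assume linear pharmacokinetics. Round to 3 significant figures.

CYP3A4: 0.54 × 4.5 = 2.43
CYP2D6: 0.28 (unchanged)
Other: 0.18 (unchanged)
Relative clearance = 2.43 + 0.28 + 0.18 = 2.89.
With dosing unchanged, average steady-state concentration scales as 1/CL: 48.7 / 2.89 = 16.9 mg/L.

16.9 mg/L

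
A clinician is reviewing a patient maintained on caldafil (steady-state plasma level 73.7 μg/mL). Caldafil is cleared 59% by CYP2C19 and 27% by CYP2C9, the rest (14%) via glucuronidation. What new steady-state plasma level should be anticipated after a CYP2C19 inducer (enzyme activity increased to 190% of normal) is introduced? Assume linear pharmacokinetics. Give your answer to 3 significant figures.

The CYP2C19 pathway (59% of clearance) increases to 1.9× activity: 0.59 × 1.9 = 1.121.
CYP2C9 (27%) and the residual 14% are unaffected.
Relative clearance = 1.121 + 0.27 + 0.14 = 1.531.
Steady-state plasma level ∝ 1/CL, so new value = 73.7 / 1.531 = 48.1 μg/mL.

48.1 μg/mL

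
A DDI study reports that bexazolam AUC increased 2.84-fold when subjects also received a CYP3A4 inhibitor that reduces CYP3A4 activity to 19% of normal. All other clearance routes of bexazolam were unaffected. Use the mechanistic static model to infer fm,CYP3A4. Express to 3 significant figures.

Let fm be the CYP3A4 fraction. New clearance relative to baseline = fm × 0.19 + (1 − fm).
AUC ratio = 1 / (new CL fraction), so new CL fraction = 1 / 2.84 = 0.3521.
fm × 0.19 + 1 − fm = 0.3521  ⇒  fm × (0.19 − 1) = −0.6479  ⇒  fm = 0.800.

0.800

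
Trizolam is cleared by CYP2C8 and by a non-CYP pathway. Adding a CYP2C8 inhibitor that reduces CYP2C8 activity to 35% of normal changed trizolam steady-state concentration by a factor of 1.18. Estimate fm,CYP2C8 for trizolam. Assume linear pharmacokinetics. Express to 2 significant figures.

0.23

Let fm be the CYP2C8 fraction. New clearance relative to baseline = fm × 0.35 + (1 − fm).
Steady-state concentration ratio = 1 / (new CL fraction), so new CL fraction = 1 / 1.18 = 0.8475.
fm × 0.35 + 1 − fm = 0.8475  ⇒  fm × (0.35 − 1) = −0.1525  ⇒  fm = 0.23.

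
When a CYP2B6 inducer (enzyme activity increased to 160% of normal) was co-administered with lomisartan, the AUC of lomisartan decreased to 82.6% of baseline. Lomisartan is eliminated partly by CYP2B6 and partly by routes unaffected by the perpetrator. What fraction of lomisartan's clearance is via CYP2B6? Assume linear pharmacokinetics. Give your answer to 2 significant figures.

Let fm be the CYP2B6 fraction. New clearance relative to baseline = fm × 1.6 + (1 − fm).
AUC ratio = 1 / (new CL fraction), so new CL fraction = 1 / 0.826 = 1.211.
fm × 1.6 + 1 − fm = 1.211  ⇒  fm × (1.6 − 1) = 0.2107  ⇒  fm = 0.35.

0.35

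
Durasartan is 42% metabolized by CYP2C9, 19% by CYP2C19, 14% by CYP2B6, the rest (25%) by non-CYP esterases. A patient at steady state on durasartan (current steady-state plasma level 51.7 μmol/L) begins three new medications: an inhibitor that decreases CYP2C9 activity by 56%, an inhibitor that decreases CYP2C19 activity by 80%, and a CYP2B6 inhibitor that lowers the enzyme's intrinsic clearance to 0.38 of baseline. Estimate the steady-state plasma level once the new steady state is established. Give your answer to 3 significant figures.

98.3 μmol/L

The CYP2C9 pathway (42% of clearance) drops to 0.44× activity: 0.42 × 0.44 = 0.1848.
The CYP2C19 pathway (19% of clearance) is reduced to 0.2× activity: 0.19 × 0.2 = 0.038.
The CYP2B6 pathway (14% of clearance) falls to 0.38× activity: 0.14 × 0.38 = 0.0532.
The remaining 25% of clearance is unaffected.
New clearance relative to baseline: 0.1848 + 0.038 + 0.0532 + 0.25 = 0.526.
Steady-state plasma level ∝ 1/CL: new value = 51.7 / 0.526 = 98.3 μmol/L.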